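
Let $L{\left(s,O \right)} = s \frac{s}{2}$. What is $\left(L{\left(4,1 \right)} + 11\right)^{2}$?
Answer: $361$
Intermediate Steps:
$L{\left(s,O \right)} = \frac{s^{2}}{2}$ ($L{\left(s,O \right)} = s s \frac{1}{2} = s \frac{s}{2} = \frac{s^{2}}{2}$)
$\left(L{\left(4,1 \right)} + 11\right)^{2} = \left(\frac{4^{2}}{2} + 11\right)^{2} = \left(\frac{1}{2} \cdot 16 + 11\right)^{2} = \left(8 + 11\right)^{2} = 19^{2} = 361$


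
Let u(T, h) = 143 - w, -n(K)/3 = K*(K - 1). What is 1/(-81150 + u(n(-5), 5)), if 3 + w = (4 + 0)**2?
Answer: -1/81020 ≈ -1.2343e-5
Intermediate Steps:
w = 13 (w = -3 + (4 + 0)**2 = -3 + 4**2 = -3 + 16 = 13)
n(K) = -3*K*(-1 + K) (n(K) = -3*K*(K - 1) = -3*K*(-1 + K))
u(T, h) = 130 (u(T, h) = 143 - 1*13 = 143 - 13 = 130)
1/(-81150 + u(n(-5), 5)) = 1/(-81150 + 130) = 1/(-81020) = -1/81020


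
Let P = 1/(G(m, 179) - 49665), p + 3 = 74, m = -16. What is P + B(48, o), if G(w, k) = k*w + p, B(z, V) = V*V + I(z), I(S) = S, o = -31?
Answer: 52930121/52458 ≈ 1009.0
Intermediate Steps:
p = 71 (p = -3 + 74 = 71)
B(z, V) = z + V**2 (B(z, V) = V*V + z = V**2 + z = z + V**2)
G(w, k) = 71 + k*w (G(w, k) = k*w + 71 = 71 + k*w)
P = -1/52458 (P = 1/((71 + 179*(-16)) - 49665) = 1/((71 - 2864) - 49665) = 1/(-2793 - 49665) = 1/(-52458) = -1/52458 ≈ -1.9063e-5)
P + B(48, o) = -1/52458 + (48 + (-31)**2) = -1/52458 + (48 + 961) = -1/52458 + 1009 = 52930121/52458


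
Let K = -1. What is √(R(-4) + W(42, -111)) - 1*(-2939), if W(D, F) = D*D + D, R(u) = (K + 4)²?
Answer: 2939 + 11*√15 ≈ 2981.6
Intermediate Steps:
R(u) = 9 (R(u) = (-1 + 4)² = 3² = 9)
W(D, F) = D + D² (W(D, F) = D² + D = D + D²)
√(R(-4) + W(42, -111)) - 1*(-2939) = √(9 + 42*(1 + 42)) - 1*(-2939) = √(9 + 42*43) + 2939 = √(9 + 1806) + 2939 = √1815 + 2939 = 11*√15 + 2939 = 2939 + 11*√15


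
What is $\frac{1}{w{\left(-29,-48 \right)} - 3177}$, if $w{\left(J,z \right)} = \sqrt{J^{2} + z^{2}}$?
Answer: $- \frac{3177}{10090184} - \frac{\sqrt{3145}}{10090184} \approx -0.00032042$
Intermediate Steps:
$\frac{1}{w{\left(-29,-48 \right)} - 3177} = \frac{1}{\sqrt{\left(-29\right)^{2} + \left(-48\right)^{2}} - 3177} = \frac{1}{\sqrt{841 + 2304} - 3177} = \frac{1}{\sqrt{3145} - 3177} = \frac{1}{-3177 + \sqrt{3145}}$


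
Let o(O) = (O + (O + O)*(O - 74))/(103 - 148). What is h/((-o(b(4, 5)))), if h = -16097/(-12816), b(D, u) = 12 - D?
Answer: -80485/1492352 ≈ -0.053932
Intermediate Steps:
o(O) = -O/45 - 2*O*(-74 + O)/45 (o(O) = (O + (2*O)*(-74 + O))/(-45) = (O + 2*O*(-74 + O))*(-1/45) = -O/45 - 2*O*(-74 + O)/45)
h = 16097/12816 (h = -16097*(-1/12816) = 16097/12816 ≈ 1.2560)
h/((-o(b(4, 5)))) = 16097/(12816*((-(12 - 1*4)*(147 - 2*(12 - 1*4))/45))) = 16097/(12816*((-(12 - 4)*(147 - 2*(12 - 4))/45))) = 16097/(12816*((-8*(147 - 2*8)/45))) = 16097/(12816*((-8*(147 - 16)/45))) = 16097/(12816*((-8*131/45))) = 16097/(12816*((-1*1048/45))) = 16097/(12816*(-1048/45)) = (16097/12816)*(-45/1048) = -80485/1492352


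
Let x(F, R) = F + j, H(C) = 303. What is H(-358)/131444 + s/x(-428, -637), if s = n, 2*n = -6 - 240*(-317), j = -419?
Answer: -4999478787/111333068 ≈ -44.906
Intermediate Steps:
n = 38037 (n = (-6 - 240*(-317))/2 = (-6 + 76080)/2 = (½)*76074 = 38037)
s = 38037
x(F, R) = -419 + F (x(F, R) = F - 419 = -419 + F)
H(-358)/131444 + s/x(-428, -637) = 303/131444 + 38037/(-419 - 428) = 303*(1/131444) + 38037/(-847) = 303/131444 + 38037*(-1/847) = 303/131444 - 38037/847 = -4999478787/111333068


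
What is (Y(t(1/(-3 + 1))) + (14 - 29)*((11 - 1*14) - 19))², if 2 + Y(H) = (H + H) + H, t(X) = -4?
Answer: 99856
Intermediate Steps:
Y(H) = -2 + 3*H (Y(H) = -2 + ((H + H) + H) = -2 + (2*H + H) = -2 + 3*H)
(Y(t(1/(-3 + 1))) + (14 - 29)*((11 - 1*14) - 19))² = ((-2 + 3*(-4)) + (14 - 29)*((11 - 1*14) - 19))² = ((-2 - 12) - 15*((11 - 14) - 19))² = (-14 - 15*(-3 - 19))² = (-14 - 15*(-22))² = (-14 + 330)² = 316² = 99856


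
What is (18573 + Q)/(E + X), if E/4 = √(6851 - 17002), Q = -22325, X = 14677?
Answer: -55068104/215576745 + 15008*I*√10151/215576745 ≈ -0.25545 + 0.0070142*I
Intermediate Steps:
E = 4*I*√10151 (E = 4*√(6851 - 17002) = 4*√(-10151) = 4*(I*√10151) = 4*I*√10151 ≈ 403.01*I)
(18573 + Q)/(E + X) = (18573 - 22325)/(4*I*√10151 + 14677) = -3752/(14677 + 4*I*√10151)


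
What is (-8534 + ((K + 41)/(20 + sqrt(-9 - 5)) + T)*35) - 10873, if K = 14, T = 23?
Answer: (-18602*sqrt(14) + 370115*I)/(sqrt(14) - 20*I) ≈ -18509.0 - 17.398*I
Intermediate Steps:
(-8534 + ((K + 41)/(20 + sqrt(-9 - 5)) + T)*35) - 10873 = (-8534 + ((14 + 41)/(20 + sqrt(-9 - 5)) + 23)*35) - 10873 = (-8534 + (55/(20 + sqrt(-14)) + 23)*35) - 10873 = (-8534 + (55/(20 + I*sqrt(14)) + 23)*35) - 10873 = (-8534 + (23 + 55/(20 + I*sqrt(14)))*35) - 10873 = (-8534 + (805 + 1925/(20 + I*sqrt(14)))) - 10873 = (-7729 + 1925/(20 + I*sqrt(14))) - 10873 = -18602 + 1925/(20 + I*sqrt(14))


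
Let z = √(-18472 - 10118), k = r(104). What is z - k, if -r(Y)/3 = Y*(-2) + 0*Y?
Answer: -624 + I*√28590 ≈ -624.0 + 169.09*I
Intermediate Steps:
r(Y) = 6*Y (r(Y) = -3*(Y*(-2) + 0*Y) = -3*(-2*Y + 0) = -(-6)*Y = 6*Y)
k = 624 (k = 6*104 = 624)
z = I*√28590 (z = √(-28590) = I*√28590 ≈ 169.09*I)
z - k = I*√28590 - 1*624 = I*√28590 - 624 = -624 + I*√28590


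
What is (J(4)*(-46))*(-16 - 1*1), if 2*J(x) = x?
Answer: 1564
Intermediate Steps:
J(x) = x/2
(J(4)*(-46))*(-16 - 1*1) = (((½)*4)*(-46))*(-16 - 1*1) = (2*(-46))*(-16 - 1) = -92*(-17) = 1564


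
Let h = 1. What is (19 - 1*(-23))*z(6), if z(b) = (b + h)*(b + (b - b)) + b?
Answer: 2016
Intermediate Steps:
z(b) = b + b*(1 + b) (z(b) = (b + 1)*(b + (b - b)) + b = (1 + b)*(b + 0) + b = (1 + b)*b + b = b*(1 + b) + b = b + b*(1 + b))
(19 - 1*(-23))*z(6) = (19 - 1*(-23))*(6*(2 + 6)) = (19 + 23)*(6*8) = 42*48 = 2016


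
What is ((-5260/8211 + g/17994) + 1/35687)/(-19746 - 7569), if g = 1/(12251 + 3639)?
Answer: 2555695474069523/108978196512266934300 ≈ 2.3451e-5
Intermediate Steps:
g = 1/15890 ≈ 6.2933e-5
((-5260/8211 + g/17994) + 1/35687)/(-19746 - 7569) = ((-5260/8211 + (1/15890)/17994) + 1/35687)/(-19746 - 7569) = ((-5260*1/8211 + (1/15890)*(1/17994)) + 1/35687)/(-27315) = ((-5260/8211 + 1/285924660) + 1/35687)*(-1/27315) = (-71617319209/111796542060 + 1/35687)*(-1/27315) = -2555695474069523/3989683196495220*(-1/27315) = 2555695474069523/108978196512266934300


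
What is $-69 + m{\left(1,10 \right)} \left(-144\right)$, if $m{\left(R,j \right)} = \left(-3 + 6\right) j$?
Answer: $-4389$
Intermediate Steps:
$m{\left(R,j \right)} = 3 j$
$-69 + m{\left(1,10 \right)} \left(-144\right) = -69 + 3 \cdot 10 \left(-144\right) = -69 + 30 \left(-144\right) = -69 - 4320 = -4389$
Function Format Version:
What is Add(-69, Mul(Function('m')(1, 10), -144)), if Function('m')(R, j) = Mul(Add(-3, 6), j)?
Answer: -4389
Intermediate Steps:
Function('m')(R, j) = Mul(3, j)
Add(-69, Mul(Function('m')(1, 10), -144)) = Add(-69, Mul(Mul(3, 10), -144)) = Add(-69, Mul(30, -144)) = Add(-69, -4320) = -4389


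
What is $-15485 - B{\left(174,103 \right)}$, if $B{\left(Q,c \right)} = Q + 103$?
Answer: $-15762$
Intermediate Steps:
$B{\left(Q,c \right)} = 103 + Q$
$-15485 - B{\left(174,103 \right)} = -15485 - \left(103 + 174\right) = -15485 - 277 = -15762$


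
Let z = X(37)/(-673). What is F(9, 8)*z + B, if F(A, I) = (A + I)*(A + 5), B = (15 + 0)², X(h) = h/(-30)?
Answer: 2275778/10095 ≈ 225.44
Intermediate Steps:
X(h) = -h/30 (X(h) = h*(-1/30) = -h/30)
z = 37/20190 (z = -1/30*37/(-673) = -37/30*(-1/673) = 37/20190 ≈ 0.0018326)
B = 225 (B = 15² = 225)
F(A, I) = (5 + A)*(A + I) (F(A, I) = (A + I)*(5 + A) = (5 + A)*(A + I))
F(9, 8)*z + B = (9² + 5*9 + 5*8 + 9*8)*(37/20190) + 225 = (81 + 45 + 40 + 72)*(37/20190) + 225 = 238*(37/20190) + 225 = 4403/10095 + 225 = 2275778/10095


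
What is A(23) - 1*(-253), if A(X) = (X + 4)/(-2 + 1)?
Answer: 226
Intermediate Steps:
A(X) = -4 - X (A(X) = (4 + X)/(-1) = (4 + X)*(-1) = -4 - X)
A(23) - 1*(-253) = (-4 - 1*23) - 1*(-253) = (-4 - 23) + 253 = -27 + 253 = 226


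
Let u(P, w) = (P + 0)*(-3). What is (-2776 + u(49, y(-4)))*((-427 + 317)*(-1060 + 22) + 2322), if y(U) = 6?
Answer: -340535346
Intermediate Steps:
u(P, w) = -3*P (u(P, w) = P*(-3) = -3*P)
(-2776 + u(49, y(-4)))*((-427 + 317)*(-1060 + 22) + 2322) = (-2776 - 3*49)*((-427 + 317)*(-1060 + 22) + 2322) = (-2776 - 147)*(-110*(-1038) + 2322) = -2923*(114180 + 2322) = -2923*116502 = -340535346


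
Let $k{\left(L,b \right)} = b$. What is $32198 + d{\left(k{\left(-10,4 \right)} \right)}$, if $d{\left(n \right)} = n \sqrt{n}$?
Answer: $32206$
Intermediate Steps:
$d{\left(n \right)} = n^{\frac{3}{2}}$
$32198 + d{\left(k{\left(-10,4 \right)} \right)} = 32198 + 4^{\frac{3}{2}} = 32198 + 8 = 32206$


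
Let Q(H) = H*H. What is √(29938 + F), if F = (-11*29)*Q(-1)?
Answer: 3*√3291 ≈ 172.10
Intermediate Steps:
Q(H) = H²
F = -319 (F = -11*29*(-1)² = -319*1 = -319)
√(29938 + F) = √(29938 - 319) = √29619 = 3*√3291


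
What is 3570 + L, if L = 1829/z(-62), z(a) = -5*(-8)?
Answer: 144629/40 ≈ 3615.7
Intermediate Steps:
z(a) = 40
L = 1829/40 ≈ 45.725
3570 + L = 3570 + 1829/40 = 144629/40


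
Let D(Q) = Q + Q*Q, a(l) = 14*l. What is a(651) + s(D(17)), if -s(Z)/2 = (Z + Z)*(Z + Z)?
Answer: -739974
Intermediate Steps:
D(Q) = Q + Q²
s(Z) = -8*Z² (s(Z) = -2*(Z + Z)*(Z + Z) = -2*2*Z*2*Z = -8*Z²)
a(651) + s(D(17)) = 14*651 - 8*289*(1 + 17)² = 9114 - 8*(17*18)² = 9114 - 8*306² = 9114 - 8*93636 = 9114 - 749088 = -739974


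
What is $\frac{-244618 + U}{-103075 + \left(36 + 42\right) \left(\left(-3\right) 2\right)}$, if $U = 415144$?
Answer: $- \frac{170526}{103543} \approx -1.6469$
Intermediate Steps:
$\frac{-244618 + U}{-103075 + \left(36 + 42\right) \left(\left(-3\right) 2\right)} = \frac{-244618 + 415144}{-103075 + \left(36 + 42\right) \left(\left(-3\right) 2\right)} = \frac{170526}{-103075 + 78 \left(-6\right)} = \frac{170526}{-103075 - 468} = \frac{170526}{-103543} = 170526 \left(- \frac{1}{103543}\right) = - \frac{170526}{103543}$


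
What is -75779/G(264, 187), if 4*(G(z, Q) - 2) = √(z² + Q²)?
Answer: 2424928/104601 - 3334276*√865/104601 ≈ -914.32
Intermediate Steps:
G(z, Q) = 2 + √(Q² + z²)/4 (G(z, Q) = 2 + √(z² + Q²)/4 = 2 + √(Q² + z²)/4)
-75779/G(264, 187) = -75779/(2 + √(187² + 264²)/4) = -75779/(2 + √(34969 + 69696)/4) = -75779/(2 + √104665/4) = -75779/(2 + (11*√865)/4) = -75779/(2 + 11*√865/4)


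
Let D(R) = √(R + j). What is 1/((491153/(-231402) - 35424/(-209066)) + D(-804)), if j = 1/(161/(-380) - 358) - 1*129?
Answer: -11972804572802600681089650/5742921492162885963538534681 - 1395273631514550502572*I*√18010266833/5742921492162885963538534681 ≈ -0.0020848 - 0.032605*I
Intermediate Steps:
j = -17570309/136201 (j = 1/(161*(-1/380) - 358) - 129 = 1/(-161/380 - 358) - 129 = 1/(-136201/380) - 129 = -380/136201 - 129 = -17570309/136201 ≈ -129.00)
D(R) = √(-17570309/136201 + R) (D(R) = √(R - 17570309/136201) = √(-17570309/136201 + R))
1/((491153/(-231402) - 35424/(-209066)) + D(-804)) = 1/((491153/(-231402) - 35424/(-209066)) + √(-2393093656109 + 18550712401*(-804))/136201) = 1/((491153*(-1/231402) - 35424*(-1/209066)) + √(-2393093656109 - 14914772770404)/136201) = 1/((-491153/231402 + 17712/104533) + √(-17307866426513)/136201) = 1/(-47243104325/24189145266 + (31*I*√18010266833)/136201) = 1/(-47243104325/24189145266 + 31*I*√18010266833/136201)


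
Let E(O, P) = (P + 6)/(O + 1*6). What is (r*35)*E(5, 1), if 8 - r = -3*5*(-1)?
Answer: -1715/11 ≈ -155.91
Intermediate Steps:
r = -7 (r = 8 - (-3*5)*(-1) = 8 - (-15)*(-1) = 8 - 1*15 = 8 - 15 = -7)
E(O, P) = (6 + P)/(6 + O) (E(O, P) = (6 + P)/(O + 6) = (6 + P)/(6 + O))
(r*35)*E(5, 1) = (-7*35)*((6 + 1)/(6 + 5)) = -245*7/11 = -1715/11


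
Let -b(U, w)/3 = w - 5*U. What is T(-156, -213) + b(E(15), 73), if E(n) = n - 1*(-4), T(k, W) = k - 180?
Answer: -270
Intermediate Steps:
T(k, W) = -180 + k
E(n) = 4 + n (E(n) = n + 4 = 4 + n)
b(U, w) = -3*w + 15*U (b(U, w) = -3*(w - 5*U) = -3*w + 15*U)
T(-156, -213) + b(E(15), 73) = (-180 - 156) + (-3*73 + 15*(4 + 15)) = -336 + (-219 + 15*19) = -336 + (-219 + 285) = -336 + 66 = -270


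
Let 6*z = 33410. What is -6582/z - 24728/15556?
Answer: -180062504/64965745 ≈ -2.7717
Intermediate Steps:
z = 16705/3 (z = (⅙)*33410 = 16705/3 ≈ 5568.3)
-6582/z - 24728/15556 = -6582/16705/3 - 24728/15556 = -6582*3/16705 - 24728*1/15556 = -19746/16705 - 6182/3889 = -180062504/64965745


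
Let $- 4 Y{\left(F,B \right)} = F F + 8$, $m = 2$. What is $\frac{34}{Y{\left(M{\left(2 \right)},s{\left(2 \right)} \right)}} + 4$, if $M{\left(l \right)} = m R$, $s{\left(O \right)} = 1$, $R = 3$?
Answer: $\frac{10}{11} \approx 0.90909$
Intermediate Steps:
$M{\left(l \right)} = 6$ ($M{\left(l \right)} = 2 \cdot 3 = 6$)
$Y{\left(F,B \right)} = -2 - \frac{F^{2}}{4}$ ($Y{\left(F,B \right)} = - \frac{F F + 8}{4} = - \frac{F^{2} + 8}{4} = - \frac{8 + F^{2}}{4} = -2 - \frac{F^{2}}{4}$)
$\frac{34}{Y{\left(M{\left(2 \right)},s{\left(2 \right)} \right)}} + 4 = \frac{34}{-2 - \frac{6^{2}}{4}} + 4 = \frac{34}{-2 - 9} + 4 = \frac{34}{-11} + 4 = 34 \left(- \frac{1}{11}\right) + 4 = - \frac{34}{11} + 4 = \frac{10}{11}$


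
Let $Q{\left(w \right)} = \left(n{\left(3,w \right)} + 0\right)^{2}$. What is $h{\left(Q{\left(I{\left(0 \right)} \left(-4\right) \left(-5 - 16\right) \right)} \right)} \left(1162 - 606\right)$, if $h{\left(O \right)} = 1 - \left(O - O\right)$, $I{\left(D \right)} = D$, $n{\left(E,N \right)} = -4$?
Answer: $556$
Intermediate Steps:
$Q{\left(w \right)} = 16$ ($Q{\left(w \right)} = \left(-4 + 0\right)^{2} = \left(-4\right)^{2} = 16$)
$h{\left(O \right)} = 1$ ($h{\left(O \right)} = 1 - 0 = 1 + 0 = 1$)
$h{\left(Q{\left(I{\left(0 \right)} \left(-4\right) \left(-5 - 16\right) \right)} \right)} \left(1162 - 606\right) = 1 \left(1162 - 606\right) = 1 \cdot 556 = 556$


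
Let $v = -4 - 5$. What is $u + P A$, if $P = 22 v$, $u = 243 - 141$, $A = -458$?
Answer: $90786$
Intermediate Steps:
$u = 102$ ($u = 243 - 141 = 102$)
$v = -9$
$P = -198$ ($P = 22 \left(-9\right) = -198$)
$u + P A = 102 - -90684 = 102 + 90684 = 90786$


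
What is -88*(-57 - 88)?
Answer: 12760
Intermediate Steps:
-88*(-57 - 88) = -88*(-145) = 12760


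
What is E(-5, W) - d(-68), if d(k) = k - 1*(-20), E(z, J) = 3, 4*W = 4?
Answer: 51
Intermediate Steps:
W = 1 (W = (1/4)*4 = 1)
d(k) = 20 + k (d(k) = k + 20 = 20 + k)
E(-5, W) - d(-68) = 3 - (20 - 68) = 3 - 1*(-48) = 3 + 48 = 51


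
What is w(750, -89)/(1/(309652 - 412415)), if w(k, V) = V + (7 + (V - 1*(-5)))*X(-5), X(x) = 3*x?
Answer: -109545358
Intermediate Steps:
w(k, V) = -180 - 14*V (w(k, V) = V + (7 + (V - 1*(-5)))*(3*(-5)) = V + (7 + (V + 5))*(-15) = V + (7 + (5 + V))*(-15) = V + (12 + V)*(-15) = V + (-180 - 15*V) = -180 - 14*V)
w(750, -89)/(1/(309652 - 412415)) = (-180 - 14*(-89))/(1/(309652 - 412415)) = (-180 + 1246)/(1/(-102763)) = 1066/(-1/102763) = 1066*(-102763) = -109545358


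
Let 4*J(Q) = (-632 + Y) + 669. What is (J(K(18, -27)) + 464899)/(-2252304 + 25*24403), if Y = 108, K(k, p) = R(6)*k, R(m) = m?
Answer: -1859741/6568916 ≈ -0.28311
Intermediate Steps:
K(k, p) = 6*k
J(Q) = 145/4 (J(Q) = ((-632 + 108) + 669)/4 = (-524 + 669)/4 = (¼)*145 = 145/4)
(J(K(18, -27)) + 464899)/(-2252304 + 25*24403) = (145/4 + 464899)/(-2252304 + 25*24403) = 1859741/(4*(-2252304 + 610075)) = (1859741/4)/(-1642229) = (1859741/4)*(-1/1642229) = -1859741/6568916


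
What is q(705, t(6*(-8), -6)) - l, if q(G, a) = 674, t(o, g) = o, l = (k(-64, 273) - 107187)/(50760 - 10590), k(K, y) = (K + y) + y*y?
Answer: 27107029/40170 ≈ 674.81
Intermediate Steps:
k(K, y) = K + y + y² (k(K, y) = (K + y) + y² = K + y + y²)
l = -32449/40170 (l = ((-64 + 273 + 273²) - 107187)/(50760 - 10590) = ((-64 + 273 + 74529) - 107187)/40170 = (74738 - 107187)*(1/40170) = -32449*1/40170 = -32449/40170 ≈ -0.80779)
q(705, t(6*(-8), -6)) - l = 674 - 1*(-32449/40170) = 674 + 32449/40170 = 27107029/40170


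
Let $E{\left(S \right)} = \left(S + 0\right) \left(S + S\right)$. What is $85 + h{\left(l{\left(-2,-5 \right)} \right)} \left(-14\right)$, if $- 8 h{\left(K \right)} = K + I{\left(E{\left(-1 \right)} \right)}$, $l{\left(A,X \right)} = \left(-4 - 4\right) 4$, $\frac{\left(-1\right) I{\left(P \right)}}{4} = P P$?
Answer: $1$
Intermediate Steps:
$E{\left(S \right)} = 2 S^{2}$ ($E{\left(S \right)} = S 2 S = 2 S^{2}$)
$I{\left(P \right)} = - 4 P^{2}$ ($I{\left(P \right)} = - 4 P P = - 4 P^{2}$)
$l{\left(A,X \right)} = -32$ ($l{\left(A,X \right)} = \left(-8\right) 4 = -32$)
$h{\left(K \right)} = 2 - \frac{K}{8}$ ($h{\left(K \right)} = - \frac{K - 4 \left(2 \left(-1\right)^{2}\right)^{2}}{8} = - \frac{K - 4 \left(2 \cdot 1\right)^{2}}{8} = - \frac{K - 4 \cdot 2^{2}}{8} = - \frac{K - 16}{8} = - \frac{-16 + K}{8} = 2 - \frac{K}{8}$)
$85 + h{\left(l{\left(-2,-5 \right)} \right)} \left(-14\right) = 85 + \left(2 - -4\right) \left(-14\right) = 85 + \left(2 + 4\right) \left(-14\right) = 85 + 6 \left(-14\right) = 85 - 84 = 1$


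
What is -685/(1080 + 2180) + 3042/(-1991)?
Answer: -2256151/1298132 ≈ -1.7380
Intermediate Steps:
-685/(1080 + 2180) + 3042/(-1991) = -685/3260 + 3042*(-1/1991) = -685*1/3260 - 3042/1991 = -137/652 - 3042/1991 = -2256151/1298132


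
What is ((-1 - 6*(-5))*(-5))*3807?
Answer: -552015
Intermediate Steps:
((-1 - 6*(-5))*(-5))*3807 = ((-1 - 1*(-30))*(-5))*3807 = ((-1 + 30)*(-5))*3807 = (29*(-5))*3807 = -145*3807 = -552015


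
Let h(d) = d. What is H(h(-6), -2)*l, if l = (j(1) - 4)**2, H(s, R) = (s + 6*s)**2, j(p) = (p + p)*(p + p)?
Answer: 0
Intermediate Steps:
j(p) = 4*p**2 (j(p) = (2*p)*(2*p) = 4*p**2)
H(s, R) = 49*s**2 (H(s, R) = (7*s)**2 = 49*s**2)
l = 0 (l = (4*1**2 - 4)**2 = (4*1 - 4)**2 = (4 - 4)**2 = 0**2 = 0)
H(h(-6), -2)*l = (49*(-6)**2)*0 = (49*36)*0 = 1764*0 = 0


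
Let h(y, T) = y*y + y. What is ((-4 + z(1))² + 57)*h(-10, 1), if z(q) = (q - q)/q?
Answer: 6570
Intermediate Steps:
z(q) = 0 (z(q) = 0/q = 0)
h(y, T) = y + y² (h(y, T) = y² + y = y + y²)
((-4 + z(1))² + 57)*h(-10, 1) = ((-4 + 0)² + 57)*(-10*(1 - 10)) = ((-4)² + 57)*(-10*(-9)) = (16 + 57)*90 = 73*90 = 6570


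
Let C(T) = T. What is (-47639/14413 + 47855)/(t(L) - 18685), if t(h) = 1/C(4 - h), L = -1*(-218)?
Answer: -147592905864/57631692083 ≈ -2.5610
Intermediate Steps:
L = 218
t(h) = 1/(4 - h)
(-47639/14413 + 47855)/(t(L) - 18685) = (-47639/14413 + 47855)/(-1/(-4 + 218) - 18685) = (-47639*1/14413 + 47855)/(-1/214 - 18685) = (-47639/14413 + 47855)/(-1*1/214 - 18685) = 689686476/(14413*(-1/214 - 18685)) = 689686476/(14413*(-3998591/214)) = (689686476/14413)*(-214/3998591) = -147592905864/57631692083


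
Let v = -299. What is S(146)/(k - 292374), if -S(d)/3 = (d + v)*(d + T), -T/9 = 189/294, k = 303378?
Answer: 300339/51352 ≈ 5.8486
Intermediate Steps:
T = -81/14 (T = -1701/294 = -9*9/14 = -81/14 ≈ -5.7857)
S(d) = -3*(-299 + d)*(-81/14 + d) (S(d) = -3*(d - 299)*(d - 81/14) = -3*(-299 + d)*(-81/14 + d))
S(146)/(k - 292374) = (-72657/14 - 3*146**2 + (12801/14)*146)/(303378 - 292374) = (-72657/14 - 3*21316 + 934473/7)/11004 = (-72657/14 - 63948 + 934473/7)*(1/11004) = (901017/14)*(1/11004) = 300339/51352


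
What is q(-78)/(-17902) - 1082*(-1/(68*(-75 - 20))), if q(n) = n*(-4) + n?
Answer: -5220401/28911730 ≈ -0.18056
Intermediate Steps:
q(n) = -3*n (q(n) = -4*n + n = -3*n)
q(-78)/(-17902) - 1082*(-1/(68*(-75 - 20))) = -3*(-78)/(-17902) - 1082*(-1/(68*(-75 - 20))) = 234*(-1/17902) - 1082/((-68*(-95))) = -117/8951 - 1082/6460 = -117/8951 - 1082*1/6460 = -117/8951 - 541/3230 = -5220401/28911730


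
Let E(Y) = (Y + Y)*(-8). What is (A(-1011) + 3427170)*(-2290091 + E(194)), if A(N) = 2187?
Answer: -7864184325615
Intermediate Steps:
E(Y) = -16*Y (E(Y) = (2*Y)*(-8) = -16*Y)
(A(-1011) + 3427170)*(-2290091 + E(194)) = (2187 + 3427170)*(-2290091 - 16*194) = 3429357*(-2290091 - 3104) = 3429357*(-2293195) = -7864184325615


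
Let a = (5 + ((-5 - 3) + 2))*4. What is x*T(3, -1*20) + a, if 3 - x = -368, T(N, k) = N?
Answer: 1109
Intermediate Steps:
x = 371 (x = 3 - 1*(-368) = 3 + 368 = 371)
a = -4 (a = (5 + (-8 + 2))*4 = (5 - 6)*4 = -1*4 = -4)
x*T(3, -1*20) + a = 371*3 - 4 = 1113 - 4 = 1109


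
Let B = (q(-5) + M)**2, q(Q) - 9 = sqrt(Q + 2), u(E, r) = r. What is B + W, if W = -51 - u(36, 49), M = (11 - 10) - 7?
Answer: -94 + 6*I*sqrt(3) ≈ -94.0 + 10.392*I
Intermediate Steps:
M = -6 (M = 1 - 7 = -6)
q(Q) = 9 + sqrt(2 + Q) (q(Q) = 9 + sqrt(Q + 2) = 9 + sqrt(2 + Q))
B = (3 + I*sqrt(3))**2 (B = ((9 + sqrt(2 - 5)) - 6)**2 = ((9 + sqrt(-3)) - 6)**2 = ((9 + I*sqrt(3)) - 6)**2 = (3 + I*sqrt(3))**2 ≈ 6.0 + 10.392*I)
W = -100 (W = -51 - 1*49 = -51 - 49 = -100)
B + W = (3 + I*sqrt(3))**2 - 100 = -100 + (3 + I*sqrt(3))**2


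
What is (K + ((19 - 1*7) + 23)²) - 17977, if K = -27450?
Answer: -44202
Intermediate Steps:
(K + ((19 - 1*7) + 23)²) - 17977 = (-27450 + ((19 - 1*7) + 23)²) - 17977 = (-27450 + ((19 - 7) + 23)²) - 17977 = (-27450 + (12 + 23)²) - 17977 = (-27450 + 35²) - 17977 = (-27450 + 1225) - 17977 = -26225 - 17977 = -44202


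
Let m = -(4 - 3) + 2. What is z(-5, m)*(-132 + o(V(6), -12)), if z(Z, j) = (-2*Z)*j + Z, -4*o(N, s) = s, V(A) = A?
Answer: -645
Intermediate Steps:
o(N, s) = -s/4
m = 1 (m = -1*1 + 2 = -1 + 2 = 1)
z(Z, j) = Z - 2*Z*j (z(Z, j) = -2*Z*j + Z = Z - 2*Z*j)
z(-5, m)*(-132 + o(V(6), -12)) = (-5*(1 - 2*1))*(-132 - ¼*(-12)) = (-5*(1 - 2))*(-132 + 3) = -5*(-1)*(-129) = 5*(-129) = -645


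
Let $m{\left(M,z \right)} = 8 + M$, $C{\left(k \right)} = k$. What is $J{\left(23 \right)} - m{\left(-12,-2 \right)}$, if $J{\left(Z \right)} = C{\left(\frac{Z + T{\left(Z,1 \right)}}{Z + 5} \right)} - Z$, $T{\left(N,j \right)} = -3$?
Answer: $- \frac{128}{7} \approx -18.286$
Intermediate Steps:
$J{\left(Z \right)} = - Z + \frac{-3 + Z}{5 + Z}$ ($J{\left(Z \right)} = \frac{Z - 3}{Z + 5} - Z = \frac{-3 + Z}{5 + Z} - Z = - Z + \frac{-3 + Z}{5 + Z}$)
$J{\left(23 \right)} - m{\left(-12,-2 \right)} = \frac{-3 + 23 - 23 \left(5 + 23\right)}{5 + 23} - \left(8 - 12\right) = \frac{-3 + 23 - 23 \cdot 28}{28} - -4 = \frac{-3 + 23 - 644}{28} + 4 = \frac{1}{28} \left(-624\right) + 4 = - \frac{156}{7} + 4 = - \frac{128}{7}$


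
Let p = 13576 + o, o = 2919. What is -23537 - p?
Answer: -40032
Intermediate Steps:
p = 16495 (p = 13576 + 2919 = 16495)
-23537 - p = -23537 - 1*16495 = -23537 - 16495 = -40032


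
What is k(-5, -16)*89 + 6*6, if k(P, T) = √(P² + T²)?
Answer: 36 + 89*√281 ≈ 1527.9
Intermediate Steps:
k(-5, -16)*89 + 6*6 = √((-5)² + (-16)²)*89 + 6*6 = √(25 + 256)*89 + 36 = √281*89 + 36 = 89*√281 + 36 = 36 + 89*√281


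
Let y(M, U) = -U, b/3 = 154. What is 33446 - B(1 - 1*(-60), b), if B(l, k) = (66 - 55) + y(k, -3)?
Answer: 33432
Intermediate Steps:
b = 462 (b = 3*154 = 462)
B(l, k) = 14 (B(l, k) = (66 - 55) - 1*(-3) = 11 + 3 = 14)
33446 - B(1 - 1*(-60), b) = 33446 - 1*14 = 33446 - 14 = 33432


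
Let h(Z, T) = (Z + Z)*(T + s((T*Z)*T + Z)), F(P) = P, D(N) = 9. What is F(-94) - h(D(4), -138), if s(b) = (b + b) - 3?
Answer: -6168136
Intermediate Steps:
s(b) = -3 + 2*b (s(b) = 2*b - 3 = -3 + 2*b)
h(Z, T) = 2*Z*(-3 + T + 2*Z + 2*Z*T**2) (h(Z, T) = (Z + Z)*(T + (-3 + 2*((T*Z)*T + Z))) = (2*Z)*(T + (-3 + 2*(Z*T**2 + Z))) = (2*Z)*(T + (-3 + 2*(Z + Z*T**2))) = (2*Z)*(T + (-3 + (2*Z + 2*Z*T**2))) = (2*Z)*(T + (-3 + 2*Z + 2*Z*T**2)) = (2*Z)*(-3 + T + 2*Z + 2*Z*T**2) = 2*Z*(-3 + T + 2*Z + 2*Z*T**2))
F(-94) - h(D(4), -138) = -94 - 2*9*(-3 - 138 + 2*9*(1 + (-138)**2)) = -94 - 2*9*(-3 - 138 + 2*9*(1 + 19044)) = -94 - 2*9*(-3 - 138 + 2*9*19045) = -94 - 2*9*(-3 - 138 + 342810) = -94 - 2*9*342669 = -94 - 1*6168042 = -94 - 6168042 = -6168136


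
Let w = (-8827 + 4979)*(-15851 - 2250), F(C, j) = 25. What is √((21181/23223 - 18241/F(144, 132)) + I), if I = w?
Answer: √939095460077784186/116115 ≈ 8345.8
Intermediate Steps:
w = 69652648 (w = -3848*(-18101) = 69652648)
I = 69652648
√((21181/23223 - 18241/F(144, 132)) + I) = √((21181/23223 - 18241/25) + 69652648) = √(-423081218/580575 + 69652648) = √(40438163031382/580575) = √939095460077784186/116115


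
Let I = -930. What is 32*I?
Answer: -29760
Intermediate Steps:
32*I = 32*(-930) = -29760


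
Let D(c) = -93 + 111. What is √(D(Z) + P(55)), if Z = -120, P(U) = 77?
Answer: √95 ≈ 9.7468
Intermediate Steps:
D(c) = 18
√(D(Z) + P(55)) = √(18 + 77) = √95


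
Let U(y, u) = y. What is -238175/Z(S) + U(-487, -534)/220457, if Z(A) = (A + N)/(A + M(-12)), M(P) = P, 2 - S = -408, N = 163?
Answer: -20897923977101/126321861 ≈ -1.6543e+5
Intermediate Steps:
S = 410 (S = 2 - 1*(-408) = 2 + 408 = 410)
Z(A) = (163 + A)/(-12 + A) (Z(A) = (A + 163)/(A - 12) = (163 + A)/(-12 + A))
-238175/Z(S) + U(-487, -534)/220457 = -238175*(-12 + 410)/(163 + 410) - 487/220457 = -238175/(573/398) - 487*1/220457 = -238175/((1/398)*573) - 487/220457 = -238175/573/398 - 487/220457 = -238175*398/573 - 487/220457 = -94793650/573 - 487/220457 = -20897923977101/126321861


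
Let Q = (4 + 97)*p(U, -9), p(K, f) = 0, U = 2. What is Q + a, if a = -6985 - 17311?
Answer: -24296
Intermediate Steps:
a = -24296
Q = 0 (Q = (4 + 97)*0 = 101*0 = 0)
Q + a = 0 - 24296 = -24296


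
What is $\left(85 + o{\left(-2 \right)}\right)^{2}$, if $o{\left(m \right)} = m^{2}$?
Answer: $7921$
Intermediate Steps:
$\left(85 + o{\left(-2 \right)}\right)^{2} = \left(85 + \left(-2\right)^{2}\right)^{2} = \left(85 + 4\right)^{2} = 89^{2} = 7921$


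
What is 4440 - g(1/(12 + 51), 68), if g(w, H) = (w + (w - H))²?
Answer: -713164/3969 ≈ -179.68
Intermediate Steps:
g(w, H) = (-H + 2*w)²
4440 - g(1/(12 + 51), 68) = 4440 - (68 - 2/(12 + 51))² = 4440 - (68 - 2/63)² = 4440 - (4282/63)² = 4440 - 1*18335524/3969 = 4440 - 18335524/3969 = -713164/3969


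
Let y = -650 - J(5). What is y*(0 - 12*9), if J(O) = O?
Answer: 70740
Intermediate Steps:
y = -655 (y = -650 - 1*5 = -650 - 5 = -655)
y*(0 - 12*9) = -655*(0 - 12*9) = -655*(0 - 108) = -655*(-108) = 70740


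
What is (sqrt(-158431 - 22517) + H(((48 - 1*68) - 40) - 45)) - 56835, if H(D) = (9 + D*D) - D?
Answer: -45696 + 2*I*sqrt(45237) ≈ -45696.0 + 425.38*I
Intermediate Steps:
H(D) = 9 + D**2 - D (H(D) = (9 + D**2) - D = 9 + D**2 - D)
(sqrt(-158431 - 22517) + H(((48 - 1*68) - 40) - 45)) - 56835 = (sqrt(-158431 - 22517) + (9 + (((48 - 1*68) - 40) - 45)**2 - (((48 - 1*68) - 40) - 45))) - 56835 = (sqrt(-180948) + (9 + (((48 - 68) - 40) - 45)**2 - (((48 - 68) - 40) - 45))) - 56835 = (2*I*sqrt(45237) + (9 + ((-20 - 40) - 45)**2 - ((-20 - 40) - 45))) - 56835 = (2*I*sqrt(45237) + (9 + (-60 - 45)**2 - (-60 - 45))) - 56835 = (2*I*sqrt(45237) + (9 + (-105)**2 - 1*(-105))) - 56835 = (2*I*sqrt(45237) + (9 + 11025 + 105)) - 56835 = (2*I*sqrt(45237) + 11139) - 56835 = (11139 + 2*I*sqrt(45237)) - 56835 = -45696 + 2*I*sqrt(45237)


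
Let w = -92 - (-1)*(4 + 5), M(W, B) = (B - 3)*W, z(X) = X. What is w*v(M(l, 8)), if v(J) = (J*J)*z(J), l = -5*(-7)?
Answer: -444828125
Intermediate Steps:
l = 35
M(W, B) = W*(-3 + B) (M(W, B) = (-3 + B)*W = W*(-3 + B))
w = -83 (w = -92 - (-1)*9 = -92 - 1*(-9) = -92 + 9 = -83)
v(J) = J³ (v(J) = (J*J)*J = J²*J = J³)
w*v(M(l, 8)) = -83*42875*(-3 + 8)³ = -83*(35*5)³ = -83*175³ = -83*5359375 = -444828125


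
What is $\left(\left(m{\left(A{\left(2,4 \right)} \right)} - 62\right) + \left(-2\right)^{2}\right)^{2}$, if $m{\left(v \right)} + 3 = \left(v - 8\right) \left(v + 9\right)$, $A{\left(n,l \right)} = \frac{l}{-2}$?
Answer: $17161$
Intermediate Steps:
$A{\left(n,l \right)} = - \frac{l}{2}$ ($A{\left(n,l \right)} = l \left(- \frac{1}{2}\right) = - \frac{l}{2}$)
$m{\left(v \right)} = -3 + \left(-8 + v\right) \left(9 + v\right)$ ($m{\left(v \right)} = -3 + \left(v - 8\right) \left(v + 9\right) = -3 + \left(-8 + v\right) \left(9 + v\right)$)
$\left(\left(m{\left(A{\left(2,4 \right)} \right)} - 62\right) + \left(-2\right)^{2}\right)^{2} = \left(\left(\left(-75 - 2 + \left(\left(- \frac{1}{2}\right) 4\right)^{2}\right) - 62\right) + \left(-2\right)^{2}\right)^{2} = \left(\left(\left(-75 - 2 + \left(-2\right)^{2}\right) - 62\right) + 4\right)^{2} = \left(\left(\left(-75 - 2 + 4\right) - 62\right) + 4\right)^{2} = \left(\left(-73 - 62\right) + 4\right)^{2} = \left(-135 + 4\right)^{2} = \left(-131\right)^{2} = 17161$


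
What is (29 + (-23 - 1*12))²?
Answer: 36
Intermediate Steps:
(29 + (-23 - 1*12))² = (29 + (-23 - 12))² = (29 - 35)² = (-6)² = 36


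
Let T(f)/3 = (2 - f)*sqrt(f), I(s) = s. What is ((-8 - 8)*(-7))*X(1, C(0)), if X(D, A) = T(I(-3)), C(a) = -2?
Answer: 1680*I*sqrt(3) ≈ 2909.8*I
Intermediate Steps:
T(f) = 3*sqrt(f)*(2 - f) (T(f) = 3*((2 - f)*sqrt(f)) = 3*(sqrt(f)*(2 - f)) = 3*sqrt(f)*(2 - f))
X(D, A) = 15*I*sqrt(3) (X(D, A) = 3*sqrt(-3)*(2 - 1*(-3)) = 3*(I*sqrt(3))*(2 + 3) = 3*(I*sqrt(3))*5 = 15*I*sqrt(3))
((-8 - 8)*(-7))*X(1, C(0)) = ((-8 - 8)*(-7))*(15*I*sqrt(3)) = (-16*(-7))*(15*I*sqrt(3)) = 112*(15*I*sqrt(3)) = 1680*I*sqrt(3)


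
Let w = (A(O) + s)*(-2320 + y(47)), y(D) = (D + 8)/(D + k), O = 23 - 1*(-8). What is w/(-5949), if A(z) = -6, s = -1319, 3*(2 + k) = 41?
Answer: -49164125/95184 ≈ -516.52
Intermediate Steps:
k = 35/3 (k = -2 + (⅓)*41 = -2 + 41/3 = 35/3 ≈ 11.667)
O = 31 (O = 23 + 8 = 31)
y(D) = (8 + D)/(35/3 + D) (y(D) = (D + 8)/(D + 35/3) = (8 + D)/(35/3 + D))
w = 49164125/16 (w = (-6 - 1319)*(-2320 + 3*(8 + 47)/(35 + 3*47)) = -1325*(-2320 + 3*55/(35 + 141)) = -1325*(-2320 + 3*55/176) = -1325*(-2320 + 3*(1/176)*55) = -1325*(-2320 + 15/16) = -1325*(-37105/16) = 49164125/16 ≈ 3.0728e+6)
w/(-5949) = (49164125/16)/(-5949) = (49164125/16)*(-1/5949) = -49164125/95184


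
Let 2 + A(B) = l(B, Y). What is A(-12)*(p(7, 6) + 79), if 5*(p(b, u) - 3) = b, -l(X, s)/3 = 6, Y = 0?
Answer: -1668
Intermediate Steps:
l(X, s) = -18 (l(X, s) = -3*6 = -18)
A(B) = -20 (A(B) = -2 - 18 = -20)
p(b, u) = 3 + b/5
A(-12)*(p(7, 6) + 79) = -20*((3 + (⅕)*7) + 79) = -20*((3 + 7/5) + 79) = -20*(22/5 + 79) = -20*417/5 = -1668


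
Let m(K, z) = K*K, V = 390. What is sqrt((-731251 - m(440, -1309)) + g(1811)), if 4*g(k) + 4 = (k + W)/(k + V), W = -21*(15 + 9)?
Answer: I*sqrt(17921412937901)/4402 ≈ 961.69*I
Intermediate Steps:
W = -504 (W = -21*24 = -504)
m(K, z) = K**2
g(k) = -1 + (-504 + k)/(4*(390 + k)) (g(k) = -1 + ((k - 504)/(k + 390))/4 = -1 + ((-504 + k)/(390 + k))/4 = -1 + (-504 + k)/(4*(390 + k)))
sqrt((-731251 - m(440, -1309)) + g(1811)) = sqrt((-731251 - 1*440**2) + 3*(-688 - 1*1811)/(4*(390 + 1811))) = sqrt((-731251 - 1*193600) + (3/4)*(-688 - 1811)/2201) = sqrt((-731251 - 193600) + (3/4)*(1/2201)*(-2499)) = sqrt(-924851 - 7497/8804) = sqrt(-8142395701/8804) = I*sqrt(17921412937901)/4402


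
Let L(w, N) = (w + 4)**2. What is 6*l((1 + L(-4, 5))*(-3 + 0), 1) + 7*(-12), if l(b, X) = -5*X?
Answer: -114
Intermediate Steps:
L(w, N) = (4 + w)**2
6*l((1 + L(-4, 5))*(-3 + 0), 1) + 7*(-12) = 6*(-5*1) + 7*(-12) = 6*(-5) - 84 = -30 - 84 = -114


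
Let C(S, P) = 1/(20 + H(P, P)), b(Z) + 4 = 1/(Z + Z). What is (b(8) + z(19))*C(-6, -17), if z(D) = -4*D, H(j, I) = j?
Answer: -1279/48 ≈ -26.646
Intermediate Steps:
b(Z) = -4 + 1/(2*Z) (b(Z) = -4 + 1/(Z + Z) = -4 + 1/(2*Z))
C(S, P) = 1/(20 + P)
(b(8) + z(19))*C(-6, -17) = ((-4 + (½)/8) - 4*19)/(20 - 17) = ((-4 + (½)*(⅛)) - 76)/3 = ((-4 + 1/16) - 76)*(⅓) = (-63/16 - 76)*(⅓) = -1279/16*⅓ = -1279/48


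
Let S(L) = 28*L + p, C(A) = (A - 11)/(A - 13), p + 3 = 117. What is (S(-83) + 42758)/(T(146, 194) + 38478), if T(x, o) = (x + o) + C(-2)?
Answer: 608220/582283 ≈ 1.0445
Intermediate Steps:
p = 114 (p = -3 + 117 = 114)
C(A) = (-11 + A)/(-13 + A)
T(x, o) = 13/15 + o + x (T(x, o) = (x + o) + (-11 - 2)/(-13 - 2) = (o + x) - 13/(-15) = (o + x) - 1/15*(-13) = (o + x) + 13/15 = 13/15 + o + x)
S(L) = 114 + 28*L (S(L) = 28*L + 114 = 114 + 28*L)
(S(-83) + 42758)/(T(146, 194) + 38478) = ((114 + 28*(-83)) + 42758)/((13/15 + 194 + 146) + 38478) = ((114 - 2324) + 42758)/(5113/15 + 38478) = (-2210 + 42758)/(582283/15) = 40548*(15/582283) = 608220/582283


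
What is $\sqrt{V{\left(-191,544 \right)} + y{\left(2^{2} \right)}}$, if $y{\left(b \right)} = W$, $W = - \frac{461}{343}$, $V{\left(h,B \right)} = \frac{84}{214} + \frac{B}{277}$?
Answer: $\frac{\sqrt{2135359212371}}{1452311} \approx 1.0062$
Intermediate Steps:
$V{\left(h,B \right)} = \frac{42}{107} + \frac{B}{277}$ ($V{\left(h,B \right)} = 84 \cdot \frac{1}{214} + B \frac{1}{277} = \frac{42}{107} + \frac{B}{277}$)
$W = - \frac{461}{343}$ ($W = \left(-461\right) \frac{1}{343} = - \frac{461}{343} \approx -1.344$)
$y{\left(b \right)} = - \frac{461}{343}$
$\sqrt{V{\left(-191,544 \right)} + y{\left(2^{2} \right)}} = \sqrt{\left(\frac{42}{107} + \frac{1}{277} \cdot 544\right) - \frac{461}{343}} = \sqrt{\left(\frac{42}{107} + \frac{544}{277}\right) - \frac{461}{343}} = \sqrt{\frac{69842}{29639} - \frac{461}{343}} = \sqrt{\frac{10292227}{10166177}} = \frac{\sqrt{2135359212371}}{1452311}$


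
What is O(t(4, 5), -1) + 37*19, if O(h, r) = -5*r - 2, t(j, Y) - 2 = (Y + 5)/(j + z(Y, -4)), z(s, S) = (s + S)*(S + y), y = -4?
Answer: 706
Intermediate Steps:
z(s, S) = (-4 + S)*(S + s) (z(s, S) = (s + S)*(S - 4) = (S + s)*(-4 + S) = (-4 + S)*(S + s))
t(j, Y) = 2 + (5 + Y)/(32 + j - 8*Y) (t(j, Y) = 2 + (Y + 5)/(j + ((-4)**2 - 4*(-4) - 4*Y - 4*Y)) = 2 + (5 + Y)/(j + (16 + 16 - 4*Y - 4*Y)) = 2 + (5 + Y)/(j + (32 - 8*Y)) = 2 + (5 + Y)/(32 + j - 8*Y))
O(h, r) = -2 - 5*r
O(t(4, 5), -1) + 37*19 = (-2 - 5*(-1)) + 37*19 = (-2 + 5) + 703 = 3 + 703 = 706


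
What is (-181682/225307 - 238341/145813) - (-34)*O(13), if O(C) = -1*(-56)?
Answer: 62471329488111/32852689591 ≈ 1901.6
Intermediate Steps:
O(C) = 56
(-181682/225307 - 238341/145813) - (-34)*O(13) = (-181682/225307 - 238341/145813) - (-34)*56 = (-181682*1/225307 - 238341*1/145813) - 1*(-1904) = (-181682/225307 - 238341/145813) + 1904 = -80191493153/32852689591 + 1904 = 62471329488111/32852689591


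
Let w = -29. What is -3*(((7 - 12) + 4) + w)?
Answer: 90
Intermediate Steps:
-3*(((7 - 12) + 4) + w) = -3*(((7 - 12) + 4) - 29) = -3*((-5 + 4) - 29) = -3*(-1 - 29) = -3*(-30) = 90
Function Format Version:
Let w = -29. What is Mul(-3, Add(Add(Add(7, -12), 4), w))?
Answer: 90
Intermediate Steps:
Mul(-3, Add(Add(Add(7, -12), 4), w)) = Mul(-3, Add(Add(Add(7, -12), 4), -29)) = Mul(-3, Add(Add(-5, 4), -29)) = Mul(-3, Add(-1, -29)) = Mul(-3, -30) = 90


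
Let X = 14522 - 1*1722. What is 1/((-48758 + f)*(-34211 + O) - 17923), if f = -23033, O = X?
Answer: 1/1537099178 ≈ 6.5058e-10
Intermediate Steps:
X = 12800 (X = 14522 - 1722 = 12800)
O = 12800
1/((-48758 + f)*(-34211 + O) - 17923) = 1/((-48758 - 23033)*(-34211 + 12800) - 17923) = 1/(-71791*(-21411) - 17923) = 1/(1537117101 - 17923) = 1/1537099178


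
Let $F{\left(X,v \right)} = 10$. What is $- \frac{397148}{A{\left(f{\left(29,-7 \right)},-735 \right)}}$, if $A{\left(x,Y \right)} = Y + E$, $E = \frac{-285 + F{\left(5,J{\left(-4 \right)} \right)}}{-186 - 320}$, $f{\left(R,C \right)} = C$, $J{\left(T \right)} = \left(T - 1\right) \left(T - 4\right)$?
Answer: $\frac{18268808}{33785} \approx 540.74$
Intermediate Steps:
$J{\left(T \right)} = \left(-1 + T\right) \left(-4 + T\right)$
$E = \frac{25}{46}$ ($E = \frac{-285 + 10}{-186 - 320} = - \frac{275}{-186 - 320} = - \frac{275}{-506} = \left(-275\right) \left(- \frac{1}{506}\right) = \frac{25}{46} \approx 0.54348$)
$A{\left(x,Y \right)} = \frac{25}{46} + Y$ ($A{\left(x,Y \right)} = Y + \frac{25}{46} = \frac{25}{46} + Y$)
$- \frac{397148}{A{\left(f{\left(29,-7 \right)},-735 \right)}} = - \frac{397148}{\frac{25}{46} - 735} = - \frac{397148}{- \frac{33785}{46}} = \left(-397148\right) \left(- \frac{46}{33785}\right) = \frac{18268808}{33785}$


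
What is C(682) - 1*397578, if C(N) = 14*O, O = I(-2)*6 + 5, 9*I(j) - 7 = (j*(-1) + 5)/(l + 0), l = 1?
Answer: -1192132/3 ≈ -3.9738e+5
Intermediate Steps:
I(j) = 4/3 - j/9 (I(j) = 7/9 + ((j*(-1) + 5)/(1 + 0))/9 = 7/9 + ((-j + 5)/1)/9 = 7/9 + ((5 - j)*1)/9 = 7/9 + (5 - j)/9 = 7/9 + (5/9 - j/9) = 4/3 - j/9)
O = 43/3 (O = (4/3 - 1/9*(-2))*6 + 5 = (4/3 + 2/9)*6 + 5 = (14/9)*6 + 5 = 28/3 + 5 = 43/3 ≈ 14.333)
C(N) = 602/3 (C(N) = 14*(43/3) = 602/3)
C(682) - 1*397578 = 602/3 - 1*397578 = 602/3 - 397578 = -1192132/3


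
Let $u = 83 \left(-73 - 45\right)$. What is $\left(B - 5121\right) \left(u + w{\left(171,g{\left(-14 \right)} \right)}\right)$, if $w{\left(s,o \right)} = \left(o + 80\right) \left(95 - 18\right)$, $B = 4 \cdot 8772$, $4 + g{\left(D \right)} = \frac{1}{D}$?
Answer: $- \frac{236589465}{2} \approx -1.1829 \cdot 10^{8}$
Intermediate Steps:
$g{\left(D \right)} = -4 + \frac{1}{D}$
$B = 35088$
$w{\left(s,o \right)} = 6160 + 77 o$ ($w{\left(s,o \right)} = \left(80 + o\right) 77 = 6160 + 77 o$)
$u = -9794$ ($u = 83 \left(-118\right) = -9794$)
$\left(B - 5121\right) \left(u + w{\left(171,g{\left(-14 \right)} \right)}\right) = \left(35088 - 5121\right) \left(-9794 + \left(6160 + 77 \left(-4 + \frac{1}{-14}\right)\right)\right) = 29967 \left(-9794 + \left(6160 + 77 \left(-4 - \frac{1}{14}\right)\right)\right) = 29967 \left(-9794 + \left(6160 + 77 \left(- \frac{57}{14}\right)\right)\right) = 29967 \left(-9794 + \left(6160 - \frac{627}{2}\right)\right) = 29967 \left(-9794 + \frac{11693}{2}\right) = 29967 \left(- \frac{7895}{2}\right) = - \frac{236589465}{2}$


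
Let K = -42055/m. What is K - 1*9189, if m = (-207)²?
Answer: -393781516/42849 ≈ -9190.0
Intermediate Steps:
m = 42849
K = -42055/42849 ≈ -0.98147
K - 1*9189 = -42055/42849 - 1*9189 = -42055/42849 - 9189 = -393781516/42849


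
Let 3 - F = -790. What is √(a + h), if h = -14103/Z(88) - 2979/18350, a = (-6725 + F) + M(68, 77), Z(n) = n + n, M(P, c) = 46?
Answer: 3*I*√4321550177461/80740 ≈ 77.242*I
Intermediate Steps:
F = 793 (F = 3 - 1*(-790) = 3 + 790 = 793)
Z(n) = 2*n
a = -5886 (a = (-6725 + 793) + 46 = -5932 + 46 = -5886)
h = -129657177/1614800 (h = -14103/(2*88) - 2979/18350 = -14103/176 - 2979*1/18350 = -14103*1/176 - 2979/18350 = -14103/176 - 2979/18350 = -129657177/1614800 ≈ -80.293)
√(a + h) = √(-5886 - 129657177/1614800) = √(-9634369977/1614800) = 3*I*√4321550177461/80740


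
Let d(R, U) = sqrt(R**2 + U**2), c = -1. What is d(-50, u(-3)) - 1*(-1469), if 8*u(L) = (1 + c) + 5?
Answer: 1469 + 5*sqrt(6401)/8 ≈ 1519.0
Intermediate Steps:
u(L) = 5/8 (u(L) = ((1 - 1) + 5)/8 = (0 + 5)/8 = (1/8)*5 = 5/8)
d(-50, u(-3)) - 1*(-1469) = sqrt((-50)**2 + (5/8)**2) - 1*(-1469) = sqrt(2500 + 25/64) + 1469 = sqrt(160025/64) + 1469 = 5*sqrt(6401)/8 + 1469 = 1469 + 5*sqrt(6401)/8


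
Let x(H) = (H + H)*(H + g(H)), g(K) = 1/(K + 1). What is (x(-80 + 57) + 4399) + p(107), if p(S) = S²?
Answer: 185989/11 ≈ 16908.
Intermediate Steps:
g(K) = 1/(1 + K)
x(H) = 2*H*(H + 1/(1 + H)) (x(H) = (H + H)*(H + 1/(1 + H)) = (2*H)*(H + 1/(1 + H)) = 2*H*(H + 1/(1 + H)))
(x(-80 + 57) + 4399) + p(107) = (2*(-80 + 57)*(1 + (-80 + 57)*(1 + (-80 + 57)))/(1 + (-80 + 57)) + 4399) + 107² = (2*(-23)*(1 - 23*(1 - 23))/(1 - 23) + 4399) + 11449 = (2*(-23)*(1 - 23*(-22))/(-22) + 4399) + 11449 = (2*(-23)*(-1/22)*(1 + 506) + 4399) + 11449 = (2*(-23)*(-1/22)*507 + 4399) + 11449 = (11661/11 + 4399) + 11449 = 60050/11 + 11449 = 185989/11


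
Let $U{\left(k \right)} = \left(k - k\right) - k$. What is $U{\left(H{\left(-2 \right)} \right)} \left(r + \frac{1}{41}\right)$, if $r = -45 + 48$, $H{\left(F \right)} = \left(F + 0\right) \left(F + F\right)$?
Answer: $- \frac{992}{41} \approx -24.195$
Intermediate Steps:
$H{\left(F \right)} = 2 F^{2}$ ($H{\left(F \right)} = F 2 F = 2 F^{2}$)
$r = 3$
$U{\left(k \right)} = - k$ ($U{\left(k \right)} = 0 - k = - k$)
$U{\left(H{\left(-2 \right)} \right)} \left(r + \frac{1}{41}\right) = - 2 \left(-2\right)^{2} \left(3 + \frac{1}{41}\right) = - 2 \cdot 4 \left(3 + \frac{1}{41}\right) = \left(-1\right) 8 \cdot \frac{124}{41} = \left(-8\right) \frac{124}{41} = - \frac{992}{41}$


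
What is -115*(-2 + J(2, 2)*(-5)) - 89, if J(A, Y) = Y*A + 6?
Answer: 5891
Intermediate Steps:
J(A, Y) = 6 + A*Y (J(A, Y) = A*Y + 6 = 6 + A*Y)
-115*(-2 + J(2, 2)*(-5)) - 89 = -115*(-2 + (6 + 2*2)*(-5)) - 89 = -115*(-2 + (6 + 4)*(-5)) - 89 = -115*(-2 + 10*(-5)) - 89 = -115*(-2 - 50) - 89 = -115*(-52) - 89 = 5980 - 89 = 5891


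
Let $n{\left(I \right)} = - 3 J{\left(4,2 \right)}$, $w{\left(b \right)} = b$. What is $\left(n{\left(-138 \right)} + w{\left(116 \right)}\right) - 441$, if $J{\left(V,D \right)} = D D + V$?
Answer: $-349$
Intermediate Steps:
$J{\left(V,D \right)} = V + D^{2}$ ($J{\left(V,D \right)} = D^{2} + V = V + D^{2}$)
$n{\left(I \right)} = -24$ ($n{\left(I \right)} = - 3 \left(4 + 2^{2}\right) = - 3 \left(4 + 4\right) = \left(-3\right) 8 = -24$)
$\left(n{\left(-138 \right)} + w{\left(116 \right)}\right) - 441 = \left(-24 + 116\right) - 441 = 92 - 441 = -349$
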